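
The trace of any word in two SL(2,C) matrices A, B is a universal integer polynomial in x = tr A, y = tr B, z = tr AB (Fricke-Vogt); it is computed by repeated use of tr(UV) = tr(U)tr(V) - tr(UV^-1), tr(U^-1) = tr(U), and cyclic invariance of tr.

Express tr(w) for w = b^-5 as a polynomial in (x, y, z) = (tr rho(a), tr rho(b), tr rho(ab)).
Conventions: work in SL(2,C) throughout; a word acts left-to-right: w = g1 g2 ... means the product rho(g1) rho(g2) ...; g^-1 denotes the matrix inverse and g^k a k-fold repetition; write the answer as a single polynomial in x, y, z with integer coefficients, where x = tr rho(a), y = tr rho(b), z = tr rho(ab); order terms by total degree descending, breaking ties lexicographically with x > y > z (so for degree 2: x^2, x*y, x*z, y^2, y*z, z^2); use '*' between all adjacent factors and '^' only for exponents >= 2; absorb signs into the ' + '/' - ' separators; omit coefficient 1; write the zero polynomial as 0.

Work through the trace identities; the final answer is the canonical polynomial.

y^5 - 5*y^3 + 5*y

tr(b^-1) = tr(b) = y
tr(b^-2) = tr(b^-1) tr(b) - tr(1) = y^2 - 2
use: tr(b^-3) = tr(b^-2) tr(b) - tr(b^-1) = y^3 - 3*y
use: tr(b^-4) = tr(b^-3) tr(b) - tr(b^-2) = y^4 - 4*y^2 + 2
tr(b^-5) = tr(b^-4) tr(b) - tr(b^-3) = y^5 - 5*y^3 + 5*y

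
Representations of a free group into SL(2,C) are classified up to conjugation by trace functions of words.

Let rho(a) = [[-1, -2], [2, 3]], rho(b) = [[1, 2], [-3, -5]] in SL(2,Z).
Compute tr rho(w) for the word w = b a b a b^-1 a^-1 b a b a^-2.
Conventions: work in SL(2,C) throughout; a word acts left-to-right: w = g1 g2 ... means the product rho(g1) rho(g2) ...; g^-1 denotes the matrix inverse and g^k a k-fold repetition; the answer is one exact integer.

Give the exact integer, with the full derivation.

rho(b) = [[1, 2], [-3, -5]]
... * rho(a) = [[-1, -2], [2, 3]]  ->  [[3, 4], [-7, -9]]
... * rho(b) = [[1, 2], [-3, -5]]  ->  [[-9, -14], [20, 31]]
... * rho(a) = [[-1, -2], [2, 3]]  ->  [[-19, -24], [42, 53]]
... * rho(b^-1) = [[-5, -2], [3, 1]]  ->  [[23, 14], [-51, -31]]
... * rho(a^-1) = [[3, 2], [-2, -1]]  ->  [[41, 32], [-91, -71]]
... * rho(b) = [[1, 2], [-3, -5]]  ->  [[-55, -78], [122, 173]]
... * rho(a) = [[-1, -2], [2, 3]]  ->  [[-101, -124], [224, 275]]
... * rho(b) = [[1, 2], [-3, -5]]  ->  [[271, 418], [-601, -927]]
... * rho(a^-1) = [[3, 2], [-2, -1]]  ->  [[-23, 124], [51, -275]]
... * rho(a^-1) = [[3, 2], [-2, -1]]  ->  [[-317, -170], [703, 377]]
tr = -317 + 377 = 60

60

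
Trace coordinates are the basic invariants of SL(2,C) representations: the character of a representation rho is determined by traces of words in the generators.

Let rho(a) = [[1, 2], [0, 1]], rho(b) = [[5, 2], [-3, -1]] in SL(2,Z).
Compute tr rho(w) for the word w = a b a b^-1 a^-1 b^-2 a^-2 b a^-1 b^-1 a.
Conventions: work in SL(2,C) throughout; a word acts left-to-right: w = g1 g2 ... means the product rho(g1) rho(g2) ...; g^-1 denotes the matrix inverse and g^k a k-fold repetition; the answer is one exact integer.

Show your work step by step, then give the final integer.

rho(a) = [[1, 2], [0, 1]]
... * rho(b) = [[5, 2], [-3, -1]]  ->  [[-1, 0], [-3, -1]]
... * rho(a) = [[1, 2], [0, 1]]  ->  [[-1, -2], [-3, -7]]
... * rho(b^-1) = [[-1, -2], [3, 5]]  ->  [[-5, -8], [-18, -29]]
... * rho(a^-1) = [[1, -2], [0, 1]]  ->  [[-5, 2], [-18, 7]]
... * rho(b^-1) = [[-1, -2], [3, 5]]  ->  [[11, 20], [39, 71]]
... * rho(b^-1) = [[-1, -2], [3, 5]]  ->  [[49, 78], [174, 277]]
... * rho(a^-1) = [[1, -2], [0, 1]]  ->  [[49, -20], [174, -71]]
... * rho(a^-1) = [[1, -2], [0, 1]]  ->  [[49, -118], [174, -419]]
... * rho(b) = [[5, 2], [-3, -1]]  ->  [[599, 216], [2127, 767]]
... * rho(a^-1) = [[1, -2], [0, 1]]  ->  [[599, -982], [2127, -3487]]
... * rho(b^-1) = [[-1, -2], [3, 5]]  ->  [[-3545, -6108], [-12588, -21689]]
... * rho(a) = [[1, 2], [0, 1]]  ->  [[-3545, -13198], [-12588, -46865]]
tr = -3545 + -46865 = -50410

-50410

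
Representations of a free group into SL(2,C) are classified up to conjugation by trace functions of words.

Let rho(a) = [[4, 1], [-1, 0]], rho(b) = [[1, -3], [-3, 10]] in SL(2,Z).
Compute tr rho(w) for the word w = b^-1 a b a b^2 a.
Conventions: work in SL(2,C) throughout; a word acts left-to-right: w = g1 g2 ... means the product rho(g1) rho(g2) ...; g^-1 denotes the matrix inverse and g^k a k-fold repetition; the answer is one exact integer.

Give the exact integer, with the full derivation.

rho(b^-1) = [[10, 3], [3, 1]]
... * rho(a) = [[4, 1], [-1, 0]]  ->  [[37, 10], [11, 3]]
... * rho(b) = [[1, -3], [-3, 10]]  ->  [[7, -11], [2, -3]]
... * rho(a) = [[4, 1], [-1, 0]]  ->  [[39, 7], [11, 2]]
... * rho(b) = [[1, -3], [-3, 10]]  ->  [[18, -47], [5, -13]]
... * rho(b) = [[1, -3], [-3, 10]]  ->  [[159, -524], [44, -145]]
... * rho(a) = [[4, 1], [-1, 0]]  ->  [[1160, 159], [321, 44]]
tr = 1160 + 44 = 1204

1204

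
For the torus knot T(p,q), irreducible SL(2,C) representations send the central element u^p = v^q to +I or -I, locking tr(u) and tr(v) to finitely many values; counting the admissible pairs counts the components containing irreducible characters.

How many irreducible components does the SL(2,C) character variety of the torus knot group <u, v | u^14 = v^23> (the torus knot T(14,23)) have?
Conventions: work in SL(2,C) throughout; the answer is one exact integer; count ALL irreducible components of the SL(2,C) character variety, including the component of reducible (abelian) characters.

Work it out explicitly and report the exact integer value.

144

Gamma = < u, v | u^14 = v^23 > (torus knot T(14,23)); the central element u^14 = v^23 acts as +I or -I in any irreducible SL(2,C) representation.
On an irreducible component, tr(u) is locked at 2*cos(pi*alpha/14) for some alpha in 1..13, and tr(v) at 2*cos(pi*beta/23) for some beta in 1..22.
Consistency of u^14 = (-1)^alpha I with v^23 = (-1)^beta I forces alpha = beta (mod 2).
Counting: 7 odd alphas x 11 odd betas + 6 even alphas x 11 even betas = 77 + 66 = 143.
Total: 143 irreducible-character components + 1 reducible (abelian) component = 144.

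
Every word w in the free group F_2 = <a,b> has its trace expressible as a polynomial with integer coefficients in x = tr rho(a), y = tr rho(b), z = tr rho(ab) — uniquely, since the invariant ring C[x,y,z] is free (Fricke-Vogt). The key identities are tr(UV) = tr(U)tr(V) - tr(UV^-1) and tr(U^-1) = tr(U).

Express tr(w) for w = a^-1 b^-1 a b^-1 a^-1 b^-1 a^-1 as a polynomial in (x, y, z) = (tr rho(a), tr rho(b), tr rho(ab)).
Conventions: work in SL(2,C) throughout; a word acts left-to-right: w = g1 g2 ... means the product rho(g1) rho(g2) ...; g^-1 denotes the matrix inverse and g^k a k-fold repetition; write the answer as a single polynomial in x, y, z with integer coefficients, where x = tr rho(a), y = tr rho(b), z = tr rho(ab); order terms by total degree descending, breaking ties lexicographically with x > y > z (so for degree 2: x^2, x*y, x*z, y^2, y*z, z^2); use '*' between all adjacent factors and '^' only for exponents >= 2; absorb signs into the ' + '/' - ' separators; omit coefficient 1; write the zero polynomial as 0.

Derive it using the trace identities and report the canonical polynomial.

trace(b^-1) = trace(b) = y
trace(b^-1 a) = trace(a)*trace(b) - trace(a b) = x*y - z
trace(a^-1 b^-1) = trace(b^-1)*trace(a) - trace(b^-1 a) = z
trace(a^-1 b^-1 a^-1) = trace(a^-1 b^-1)*trace(a) - trace(a^-1 b^-1 a) = x*z - y
trace(a^-1 b a^-1) = trace(a^-1 b)*trace(a) - trace(a^-1 b a) = x^2*y - x*z - y
next, trace(b^2) = trace(b)*trace(b) - trace(1) = y^2 - 2
trace(b^2 a) = trace(b)*trace(a b) - trace(a) = y*z - x
trace(b a^-1 b) = trace(b^2)*trace(a) - trace(b^2 a) = x*y^2 - y*z - x
trace(b a b a) = trace(b a)*trace(b a) - trace(1) = z^2 - 2
and trace(b a^-1 b a) = trace(b a b)*trace(a) - trace(b a b a) = x*y*z - x^2 - z^2 + 2
trace(a^-1 b a^-1 b) = trace(b a^-1 b)*trace(a) - trace(b a^-1 b a) = x^2*y^2 - 2*x*y*z + z^2 - 2
next, trace(a^-1 b^-1 a^-1 b) = trace(a^-1 b a^-1)*trace(b) - trace(a^-1 b a^-1 b) = x*y*z - y^2 - z^2 + 2
trace(b^-1 a^-1 b^-1 a^-1) = trace(a^-1 b^-1 a^-1)*trace(b) - trace(a^-1 b^-1 a^-1 b) = z^2 - 2
trace(b a b a b) = trace(b)*trace(a b a b) - trace(a b a) = y*z^2 - x*z - y
and trace(b a b a b a) = trace(b a)*trace(b a b a) - trace(b^-1 a^-1) = z^3 - 3*z
trace(a b a b a^-1 b) = trace(b a b a b)*trace(a) - trace(b a b a b a) = x*y*z^2 - x^2*z - z^3 - x*y + 3*z
and trace(b a b a^-1 b^-1 a) = trace(a b a b a^-1)*trace(b) - trace(a b a b a^-1 b) = -x*y*z^2 + x^2*z + y^2*z + z^3 - 3*z
and trace(a^-1 b^-1 a^-1 b a b) = trace(b a b a^-1 b^-1)*trace(a) - trace(b a b a^-1 b^-1 a) = x*y*z^2 - x^2*z - y^2*z - z^3 + x*y + 3*z
next, trace(a^-1 b a b^-1 a^-1 b^-1) = trace(a^-1 b^-1 a^-1 b a)*trace(b) - trace(a^-1 b^-1 a^-1 b a b) = -x*y*z^2 + x^2*z + y^2*z + z^3 - 3*z
trace(a b^-1 a^-1 b^-1 a^-2 b) = trace(a^-1 b a b^-1 a^-1 b^-1)*trace(a) - trace(a^-1 b a b^-1 a^-1 b^-1 a) = -x^2*y*z^2 + x^3*z + x*y^2*z + x*z^3 - 3*x*z - y
trace(a^-1 b^-1 a b^-1 a^-1 b^-1 a^-1) = trace(a b^-1 a^-1 b^-1 a^-2)*trace(b) - trace(a b^-1 a^-1 b^-1 a^-2 b) = x^2*y*z^2 - x^3*z - x*y^2*z - x*z^3 + y*z^2 + 3*x*z - y

x^2*y*z^2 - x^3*z - x*y^2*z - x*z^3 + y*z^2 + 3*x*z - y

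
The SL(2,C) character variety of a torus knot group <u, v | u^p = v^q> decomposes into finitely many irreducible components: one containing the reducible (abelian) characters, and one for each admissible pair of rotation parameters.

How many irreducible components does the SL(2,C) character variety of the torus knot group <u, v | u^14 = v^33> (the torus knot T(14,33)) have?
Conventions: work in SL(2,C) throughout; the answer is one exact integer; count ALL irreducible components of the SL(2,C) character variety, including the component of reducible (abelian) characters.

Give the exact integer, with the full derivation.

209

For T(14,33): irreducibility forces the central element u^14 = v^33 to one of +I, -I.
This locks tr(u) to 2*cos(pi*alpha/14), alpha in 1..13, and tr(v) to 2*cos(pi*beta/33), beta in 1..32, on each component of irreducible characters.
The two central values (-1)^alpha I and (-1)^beta I must be the same matrix, so alpha and beta share a parity.
Enumerate parity-matched pairs: 7*16 odd-odd plus 6*16 even-even gives 208.
Total: 208 irreducible-character components + 1 reducible (abelian) component = 209.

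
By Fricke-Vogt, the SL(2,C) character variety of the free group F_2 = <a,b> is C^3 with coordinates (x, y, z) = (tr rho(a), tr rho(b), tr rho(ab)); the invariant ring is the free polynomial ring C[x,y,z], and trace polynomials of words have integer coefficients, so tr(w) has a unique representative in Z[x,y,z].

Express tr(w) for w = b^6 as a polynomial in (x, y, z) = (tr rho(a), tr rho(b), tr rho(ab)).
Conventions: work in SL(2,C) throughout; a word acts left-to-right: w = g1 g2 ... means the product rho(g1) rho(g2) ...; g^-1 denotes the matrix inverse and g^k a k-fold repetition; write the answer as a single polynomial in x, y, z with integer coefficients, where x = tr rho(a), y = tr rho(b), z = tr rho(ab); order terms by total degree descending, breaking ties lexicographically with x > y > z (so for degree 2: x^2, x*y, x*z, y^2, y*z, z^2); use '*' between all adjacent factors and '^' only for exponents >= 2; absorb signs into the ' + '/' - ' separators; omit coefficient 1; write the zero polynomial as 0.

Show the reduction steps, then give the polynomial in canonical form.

y^6 - 6*y^4 + 9*y^2 - 2

tr(b^2) = tr(b)*tr(b) - tr(1) = y^2 - 2
next, tr(b^3) = tr(b)*tr(b^2) - tr(b) = y^3 - 3*y
tr(b^4) = tr(b)*tr(b^3) - tr(b^2) = y^4 - 4*y^2 + 2
next, tr(b^5) = tr(b)*tr(b^4) - tr(b^3) = y^5 - 5*y^3 + 5*y
tr(b^6) = tr(b)*tr(b^5) - tr(b^4) = y^6 - 6*y^4 + 9*y^2 - 2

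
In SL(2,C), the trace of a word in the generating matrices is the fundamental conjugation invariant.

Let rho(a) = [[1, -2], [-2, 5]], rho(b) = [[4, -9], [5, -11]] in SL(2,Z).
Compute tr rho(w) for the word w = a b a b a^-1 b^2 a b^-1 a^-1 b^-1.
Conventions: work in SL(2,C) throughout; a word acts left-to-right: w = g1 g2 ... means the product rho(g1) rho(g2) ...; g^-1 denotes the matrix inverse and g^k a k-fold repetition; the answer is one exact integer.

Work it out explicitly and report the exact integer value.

rho(a) = [[1, -2], [-2, 5]]
... * rho(b) = [[4, -9], [5, -11]]  ->  [[-6, 13], [17, -37]]
... * rho(a) = [[1, -2], [-2, 5]]  ->  [[-32, 77], [91, -219]]
... * rho(b) = [[4, -9], [5, -11]]  ->  [[257, -559], [-731, 1590]]
... * rho(a^-1) = [[5, 2], [2, 1]]  ->  [[167, -45], [-475, 128]]
... * rho(b) = [[4, -9], [5, -11]]  ->  [[443, -1008], [-1260, 2867]]
... * rho(b) = [[4, -9], [5, -11]]  ->  [[-3268, 7101], [9295, -20197]]
... * rho(a) = [[1, -2], [-2, 5]]  ->  [[-17470, 42041], [49689, -119575]]
... * rho(b^-1) = [[-11, 9], [-5, 4]]  ->  [[-18035, 10934], [51296, -31099]]
... * rho(a^-1) = [[5, 2], [2, 1]]  ->  [[-68307, -25136], [194282, 71493]]
... * rho(b^-1) = [[-11, 9], [-5, 4]]  ->  [[877057, -715307], [-2494567, 2034510]]
tr = 877057 + 2034510 = 2911567

2911567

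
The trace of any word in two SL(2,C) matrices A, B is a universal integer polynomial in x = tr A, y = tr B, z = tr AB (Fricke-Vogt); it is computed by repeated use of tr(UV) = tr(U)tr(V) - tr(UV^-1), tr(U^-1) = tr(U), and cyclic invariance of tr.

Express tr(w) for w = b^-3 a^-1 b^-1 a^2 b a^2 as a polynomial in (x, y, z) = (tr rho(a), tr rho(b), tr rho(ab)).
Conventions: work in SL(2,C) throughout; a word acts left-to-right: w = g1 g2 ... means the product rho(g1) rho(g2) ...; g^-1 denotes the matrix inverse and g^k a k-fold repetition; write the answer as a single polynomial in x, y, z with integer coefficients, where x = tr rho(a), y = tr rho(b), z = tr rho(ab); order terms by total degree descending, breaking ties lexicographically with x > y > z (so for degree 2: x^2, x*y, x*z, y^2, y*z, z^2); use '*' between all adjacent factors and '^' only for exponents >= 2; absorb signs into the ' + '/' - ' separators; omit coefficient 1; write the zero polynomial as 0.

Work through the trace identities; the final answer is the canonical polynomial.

trace(b a^2) = trace(a)*trace(b a) - trace(b)   [square of a] = x*z - y
trace(b a^3) = trace(a)*trace(b a^2) - trace(b a)   [square of a] = x^2*z - x*y - z
next, trace(a^2 b a^2) = trace(a)*trace(b a^3) - trace(b a^2)   [square of a] = x^3*z - x^2*y - 2*x*z + y
trace(b a b a) = trace(b a)*trace(b a) - trace(1)   [split at a repeated b] = z^2 - 2
trace(b a b) = trace(b)*trace(a b) - trace(a)   [square of b] = y*z - x
and trace(b a^2 b a) = trace(a)*trace(b a b a) - trace(b a b)   [square of a] = x*z^2 - y*z - x
and trace(b^2) = trace(b)*trace(b) - trace(1)   [square of b] = y^2 - 2
and trace(b a^2 b) = trace(a)*trace(b^2 a) - trace(b^2)   [square of a] = x*y*z - x^2 - y^2 + 2
and trace(a^2 b a^2 b) = trace(a)*trace(b a^2 b a) - trace(b a^2 b)   [square of a] = x^2*z^2 - 2*x*y*z + y^2 - 2
and trace(b^-1 a^2 b a^2) = trace(a^2 b a^2)*trace(b) - trace(a^2 b a^2 b)   [inverse elimination on b] = x^3*y*z - x^2*y^2 - x^2*z^2 + 2
trace(b^-1 a^2 b a^2 b^-1) = trace(b^-1 a^2 b a^2)*trace(b) - trace(b^-1 a^2 b a^2 b)   [inverse elimination on b] = x^3*y^2*z - x^2*y^3 - x^2*y*z^2 - x^3*z + x^2*y + 2*x*z + y
trace(a^2 b a^3) = trace(a)*trace(a^2 b a^2) - trace(a^2 b a)   [square of a] = x^4*z - x^3*y - 3*x^2*z + 2*x*y + z
trace(a^2 b a^3 b) = trace(a)*trace(a b a^2 b a) - trace(a b a^2 b)   [square of a] = x^3*z^2 - 2*x^2*y*z + x*y^2 - x*z^2 + y*z - x
next, trace(a b^-1 a^2 b a^2) = trace(a^2 b a^3)*trace(b) - trace(a^2 b a^3 b)   [inverse elimination on b] = x^4*y*z - x^3*y^2 - x^3*z^2 - x^2*y*z + x*y^2 + x*z^2 + x
trace(b a b a b a) = trace(b a)*trace(b a b a) - trace(b^-1 a^-1)   [split at a repeated b] = z^3 - 3*z
and trace(b a b a b) = trace(b)*trace(a b a b) - trace(a b a)   [square of b] = y*z^2 - x*z - y
trace(b a^2 b a b a) = trace(a)*trace(b a b a b a) - trace(b a b a b)   [square of a] = x*z^3 - y*z^2 - 2*x*z + y
trace(b a^2 b a b) = trace(b)*trace(a^2 b a b) - trace(a^2 b a)   [square of b] = x*y*z^2 - x^2*z - y^2*z + z
trace(a^2 b a^2 b a b) = trace(a)*trace(b a^2 b a b a) - trace(b a^2 b a b)   [square of a] = x^2*z^3 - 2*x*y*z^2 - x^2*z + y^2*z + x*y - z
and trace(a b^-1 a^2 b a^2 b) = trace(a^2 b a^2 b a)*trace(b) - trace(a^2 b a^2 b a b)   [inverse elimination on b] = x^3*y*z^2 - 2*x^2*y^2*z - x^2*z^3 + x*y^3 + x*y*z^2 + x^2*z - 2*x*y + z
and trace(b^-1 a^2 b a^2 b^-1 a) = trace(a b^-1 a^2 b a^2)*trace(b) - trace(a b^-1 a^2 b a^2 b)   [inverse elimination on b] = x^4*y^2*z - x^3*y^3 - 2*x^3*y*z^2 + x^2*y^2*z + x^2*z^3 - x^2*z + 3*x*y - z
trace(b^-1 a^-1 b^-1 a^2 b a^2) = trace(b^-1 a^2 b a^2 b^-1)*trace(a) - trace(b^-1 a^2 b a^2 b^-1 a)   [inverse elimination on a] = x^3*y*z^2 - x^4*z - x^2*y^2*z - x^2*z^3 + x^3*y + 3*x^2*z - 2*x*y + z
trace(b^-1 a^2 b a) = trace(a^2 b a)*trace(b) - trace(a^2 b a b)   [inverse elimination on b] = x^2*y*z - x*y^2 - x*z^2 + x
trace(a^-1 b^-1 a^2 b a^2 b^-2) = trace(b^-1 a^-1 b^-1 a^2 b a^2)*trace(b) - trace(b^-1 a^-1 b^-1 a^2 b a^2 b)   [inverse elimination on b] = x^3*y^2*z^2 - x^4*y*z - x^2*y^3*z - x^2*y*z^3 + x^3*y^2 + 2*x^2*y*z - x*y^2 + x*z^2 + y*z - x
next, trace(b^-3 a^-1 b^-1 a^2 b a^2) = trace(a^-1 b^-1 a^2 b a^2 b^-2)*trace(b) - trace(a^-1 b^-1 a^2 b a^2 b^-1)   [inverse elimination on b] = x^3*y^3*z^2 - x^4*y^2*z - x^2*y^4*z - x^2*y^2*z^3 + x^3*y^3 - x^3*y*z^2 + x^4*z + 3*x^2*y^2*z + x^2*z^3 - x^3*y - x*y^3 + x*y*z^2 - 3*x^2*z + y^2*z + x*y - z

x^3*y^3*z^2 - x^4*y^2*z - x^2*y^4*z - x^2*y^2*z^3 + x^3*y^3 - x^3*y*z^2 + x^4*z + 3*x^2*y^2*z + x^2*z^3 - x^3*y - x*y^3 + x*y*z^2 - 3*x^2*z + y^2*z + x*y - z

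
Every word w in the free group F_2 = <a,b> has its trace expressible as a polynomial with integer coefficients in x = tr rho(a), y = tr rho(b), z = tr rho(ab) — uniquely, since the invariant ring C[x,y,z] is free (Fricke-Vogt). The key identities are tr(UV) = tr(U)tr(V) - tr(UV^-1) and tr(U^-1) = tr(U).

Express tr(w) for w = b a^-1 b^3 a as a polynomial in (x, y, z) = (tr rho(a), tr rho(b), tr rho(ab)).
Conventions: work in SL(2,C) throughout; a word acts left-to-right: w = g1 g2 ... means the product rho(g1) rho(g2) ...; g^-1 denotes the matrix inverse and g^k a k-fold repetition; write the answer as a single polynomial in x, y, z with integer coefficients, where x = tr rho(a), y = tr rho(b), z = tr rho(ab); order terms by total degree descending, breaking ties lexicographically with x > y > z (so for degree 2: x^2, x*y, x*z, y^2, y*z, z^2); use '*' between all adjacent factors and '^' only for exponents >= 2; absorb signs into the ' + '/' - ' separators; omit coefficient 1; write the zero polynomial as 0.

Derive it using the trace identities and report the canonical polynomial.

so trace(b a b) = trace(b)*trace(a b) - trace(a) = y*z - x
so trace(b^2 a b) = trace(b)*trace(b a b) - trace(b a) = y^2*z - x*y - z
so trace(b^3 a b) = trace(b)*trace(b^2 a b) - trace(b^2 a) = y^3*z - x*y^2 - 2*y*z + x
reduce: trace(a b a b) = trace(b a)*trace(b a) - trace(1)   [split at repeated b] = z^2 - 2
so trace(a b a) = trace(a)*trace(b a) - trace(b) = x*z - y
trace(b a b a b) = trace(b)*trace(a b a b) - trace(a b a) = y*z^2 - x*z - y
reduce: trace(b^3 a b a) = trace(b)*trace(b a b a b) - trace(b a b a) = y^2*z^2 - x*y*z - y^2 - z^2 + 2
trace(b a^-1 b^3 a) = trace(b^3 a b)*trace(a) - trace(b^3 a b a) = x*y^3*z - x^2*y^2 - y^2*z^2 - x*y*z + x^2 + y^2 + z^2 - 2

x*y^3*z - x^2*y^2 - y^2*z^2 - x*y*z + x^2 + y^2 + z^2 - 2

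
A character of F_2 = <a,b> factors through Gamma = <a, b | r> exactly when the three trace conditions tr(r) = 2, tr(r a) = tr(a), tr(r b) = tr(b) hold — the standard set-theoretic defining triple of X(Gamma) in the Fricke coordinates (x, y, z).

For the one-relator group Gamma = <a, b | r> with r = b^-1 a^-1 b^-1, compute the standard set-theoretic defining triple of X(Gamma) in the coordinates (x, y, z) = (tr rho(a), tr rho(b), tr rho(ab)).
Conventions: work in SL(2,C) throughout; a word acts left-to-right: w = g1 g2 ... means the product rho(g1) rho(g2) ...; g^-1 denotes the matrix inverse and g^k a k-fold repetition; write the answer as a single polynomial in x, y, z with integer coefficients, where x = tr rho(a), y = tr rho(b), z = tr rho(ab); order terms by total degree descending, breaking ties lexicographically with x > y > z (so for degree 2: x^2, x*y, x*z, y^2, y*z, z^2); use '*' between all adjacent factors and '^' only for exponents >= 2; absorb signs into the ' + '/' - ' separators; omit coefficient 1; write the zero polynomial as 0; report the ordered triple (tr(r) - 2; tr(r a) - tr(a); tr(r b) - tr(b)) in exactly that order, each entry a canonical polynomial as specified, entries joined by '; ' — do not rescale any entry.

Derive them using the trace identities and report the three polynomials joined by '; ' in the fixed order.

y*z - x - 2; x*y*z - x^2 - z^2 - x + 2; -y + z

tr(b^-1) = tr(b) = y
tr(b^-2) = tr(b^-1)*tr(b) - tr(1) = y^2 - 2
tr(b^-1 a) = tr(a)*tr(b) - tr(a b) = x*y - z
tr(b^-2 a) = tr(b^-1 a)*tr(b) - tr(b^-1 a b) = x*y^2 - y*z - x
use: tr(b^-1 a^-1 b^-1) = tr(b^-2)*tr(a) - tr(b^-2 a) = y*z - x
apply: tr(a^2) = tr(a)*tr(a) - tr(1) = x^2 - 2
use: tr(a^2 b) = tr(a)*tr(b a) - tr(b) = x*z - y
apply: tr(a b^-1 a) = tr(a^2)*tr(b) - tr(a^2 b) = x^2*y - x*z - y
tr(a b a b) = tr(a b)*tr(a b) - tr(1)   [split at repeated a] = z^2 - 2
tr(a b^-1 a b) = tr(a b a)*tr(b) - tr(a b a b) = x*y*z - y^2 - z^2 + 2
tr(b^-1 a b^-1 a) = tr(a b^-1 a)*tr(b) - tr(a b^-1 a b) = x^2*y^2 - 2*x*y*z + z^2 - 2
apply: tr(b^-1 a^-1 b^-1 a) = tr(b^-1 a b^-1)*tr(a) - tr(b^-1 a b^-1 a) = x*y*z - x^2 - z^2 + 2
assemble the triple (tr(r) - 2; tr(r a) - x; tr(r b) - y)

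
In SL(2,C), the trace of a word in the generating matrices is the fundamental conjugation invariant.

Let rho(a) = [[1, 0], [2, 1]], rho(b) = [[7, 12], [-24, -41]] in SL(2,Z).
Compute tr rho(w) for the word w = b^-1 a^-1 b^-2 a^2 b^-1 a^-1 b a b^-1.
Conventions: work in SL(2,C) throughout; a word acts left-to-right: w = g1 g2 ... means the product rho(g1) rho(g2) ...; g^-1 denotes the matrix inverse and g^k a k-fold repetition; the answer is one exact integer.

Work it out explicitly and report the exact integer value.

rho(b^-1) = [[-41, -12], [24, 7]]
... * rho(a^-1) = [[1, 0], [-2, 1]]  ->  [[-17, -12], [10, 7]]
... * rho(b^-1) = [[-41, -12], [24, 7]]  ->  [[409, 120], [-242, -71]]
... * rho(b^-1) = [[-41, -12], [24, 7]]  ->  [[-13889, -4068], [8218, 2407]]
... * rho(a) = [[1, 0], [2, 1]]  ->  [[-22025, -4068], [13032, 2407]]
... * rho(a) = [[1, 0], [2, 1]]  ->  [[-30161, -4068], [17846, 2407]]
... * rho(b^-1) = [[-41, -12], [24, 7]]  ->  [[1138969, 333456], [-673918, -197303]]
... * rho(a^-1) = [[1, 0], [-2, 1]]  ->  [[472057, 333456], [-279312, -197303]]
... * rho(b) = [[7, 12], [-24, -41]]  ->  [[-4698545, -8007012], [2780088, 4737679]]
... * rho(a) = [[1, 0], [2, 1]]  ->  [[-20712569, -8007012], [12255446, 4737679]]
... * rho(b^-1) = [[-41, -12], [24, 7]]  ->  [[657047041, 192501744], [-388768990, -113901599]]
tr = 657047041 + -113901599 = 543145442

543145442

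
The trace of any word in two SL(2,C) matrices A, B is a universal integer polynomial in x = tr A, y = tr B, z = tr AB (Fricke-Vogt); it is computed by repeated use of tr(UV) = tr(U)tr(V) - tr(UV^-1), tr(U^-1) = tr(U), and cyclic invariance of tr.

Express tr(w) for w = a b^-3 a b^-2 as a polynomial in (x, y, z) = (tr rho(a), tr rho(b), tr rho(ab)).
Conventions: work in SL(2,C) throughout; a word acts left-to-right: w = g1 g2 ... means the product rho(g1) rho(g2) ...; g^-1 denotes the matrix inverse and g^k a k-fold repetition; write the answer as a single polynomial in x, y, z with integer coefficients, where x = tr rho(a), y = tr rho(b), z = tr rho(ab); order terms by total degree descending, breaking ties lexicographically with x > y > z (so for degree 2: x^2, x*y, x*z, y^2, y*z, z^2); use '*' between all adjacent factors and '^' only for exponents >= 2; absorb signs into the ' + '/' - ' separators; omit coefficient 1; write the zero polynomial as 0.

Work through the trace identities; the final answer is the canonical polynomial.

tr(a^2) = tr(a) tr(a) - tr(1)  (reduce the a square) = x^2 - 2
tr(a^2 b) = tr(a) tr(b a) - tr(b)  (reduce the a square) = x*z - y
tr(a^2 b^-1) = tr(a^2) tr(b) - tr(a^2 b)  (eliminate b^-1) = x^2*y - x*z - y
tr(b^-1 a^2 b^-1) = tr(a^2 b^-1) tr(b) - tr(a^2)  (eliminate b^-1) = x^2*y^2 - x*y*z - x^2 - y^2 + 2
tr(a b^-3 a) = tr(b^-1 a^2 b^-1) tr(b) - tr(b^-1 a^2)  (eliminate b^-1) = x^2*y^3 - x*y^2*z - 2*x^2*y - y^3 + x*z + 3*y
tr(a b a b) = tr(a b) tr(a b) - tr(1)  (split on a) = z^2 - 2
tr(b^-1 a b a) = tr(a b a) tr(b) - tr(a b a b)  (eliminate b^-1) = x*y*z - y^2 - z^2 + 2
tr(b^-2 a b a) = tr(b^-1 a b a) tr(b) - tr(b^-1 a b a b)  (eliminate b^-1) = x*y^2*z - y^3 - y*z^2 - x*z + 3*y
tr(a b^-3 a b) = tr(b^-2 a b a) tr(b) - tr(b^-2 a b a b)  (eliminate b^-1) = x*y^3*z - y^4 - y^2*z^2 - 2*x*y*z + 4*y^2 + z^2 - 2
tr(b^-1 a b^-3 a) = tr(a b^-3 a) tr(b) - tr(a b^-3 a b)  (eliminate b^-1) = x^2*y^4 - 2*x*y^3*z - 2*x^2*y^2 + y^2*z^2 + 3*x*y*z - y^2 - z^2 + 2
tr(a b^-3 a b^-2) = tr(b^-1 a b^-3 a) tr(b) - tr(b^-1 a b^-3 a b)  (eliminate b^-1) = x^2*y^5 - 2*x*y^4*z - 3*x^2*y^3 + y^3*z^2 + 4*x*y^2*z + 2*x^2*y - y*z^2 - x*z - y

x^2*y^5 - 2*x*y^4*z - 3*x^2*y^3 + y^3*z^2 + 4*x*y^2*z + 2*x^2*y - y*z^2 - x*z - y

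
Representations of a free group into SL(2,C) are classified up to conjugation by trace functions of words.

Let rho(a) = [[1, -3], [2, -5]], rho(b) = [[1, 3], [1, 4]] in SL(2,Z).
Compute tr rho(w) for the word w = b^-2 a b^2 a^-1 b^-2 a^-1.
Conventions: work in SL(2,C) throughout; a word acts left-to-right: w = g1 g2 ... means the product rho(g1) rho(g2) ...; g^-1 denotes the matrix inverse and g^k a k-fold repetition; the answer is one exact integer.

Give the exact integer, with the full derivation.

51224

rho(b^-1) = [[4, -3], [-1, 1]]
... * rho(b^-1) = [[4, -3], [-1, 1]]  ->  [[19, -15], [-5, 4]]
... * rho(a) = [[1, -3], [2, -5]]  ->  [[-11, 18], [3, -5]]
... * rho(b) = [[1, 3], [1, 4]]  ->  [[7, 39], [-2, -11]]
... * rho(b) = [[1, 3], [1, 4]]  ->  [[46, 177], [-13, -50]]
... * rho(a^-1) = [[-5, 3], [-2, 1]]  ->  [[-584, 315], [165, -89]]
... * rho(b^-1) = [[4, -3], [-1, 1]]  ->  [[-2651, 2067], [749, -584]]
... * rho(b^-1) = [[4, -3], [-1, 1]]  ->  [[-12671, 10020], [3580, -2831]]
... * rho(a^-1) = [[-5, 3], [-2, 1]]  ->  [[43315, -27993], [-12238, 7909]]
tr = 43315 + 7909 = 51224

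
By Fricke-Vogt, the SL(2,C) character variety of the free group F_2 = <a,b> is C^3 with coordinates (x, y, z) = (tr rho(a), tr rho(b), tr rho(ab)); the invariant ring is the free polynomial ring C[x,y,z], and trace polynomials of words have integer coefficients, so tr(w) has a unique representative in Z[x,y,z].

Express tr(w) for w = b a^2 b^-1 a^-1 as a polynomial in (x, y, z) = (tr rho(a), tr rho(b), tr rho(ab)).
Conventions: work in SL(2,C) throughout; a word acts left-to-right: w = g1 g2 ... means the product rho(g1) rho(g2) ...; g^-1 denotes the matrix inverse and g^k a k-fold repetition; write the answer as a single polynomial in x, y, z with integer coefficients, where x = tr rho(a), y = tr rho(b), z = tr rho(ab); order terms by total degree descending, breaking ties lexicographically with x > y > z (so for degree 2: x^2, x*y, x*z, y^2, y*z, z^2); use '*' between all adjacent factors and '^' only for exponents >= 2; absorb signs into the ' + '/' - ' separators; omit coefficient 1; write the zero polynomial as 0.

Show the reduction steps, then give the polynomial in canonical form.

and tr(a^2 b) = tr(a)*tr(b a) - tr(b) = x*z - y
and tr(a^2) = tr(a)*tr(a) - tr(1) = x^2 - 2
and tr(b a^2 b) = tr(b)*tr(a^2 b) - tr(a^2) = x*y*z - x^2 - y^2 + 2
next, tr(b a b a) = tr(a b)*tr(a b) - tr(1)   [split at repeated a] = z^2 - 2
and tr(b a b) = tr(b)*tr(a b) - tr(a) = y*z - x
next, tr(b a^2 b a) = tr(a)*tr(b a b a) - tr(b a b) = x*z^2 - y*z - x
tr(a^-1 b a^2 b) = tr(b a^2 b)*tr(a) - tr(b a^2 b a) = x^2*y*z - x^3 - x*y^2 - x*z^2 + y*z + 3*x
next, tr(b a^2 b^-1 a^-1) = tr(a^-1 b a^2)*tr(b) - tr(a^-1 b a^2 b) = -x^2*y*z + x^3 + x*y^2 + x*z^2 - 3*x

-x^2*y*z + x^3 + x*y^2 + x*z^2 - 3*x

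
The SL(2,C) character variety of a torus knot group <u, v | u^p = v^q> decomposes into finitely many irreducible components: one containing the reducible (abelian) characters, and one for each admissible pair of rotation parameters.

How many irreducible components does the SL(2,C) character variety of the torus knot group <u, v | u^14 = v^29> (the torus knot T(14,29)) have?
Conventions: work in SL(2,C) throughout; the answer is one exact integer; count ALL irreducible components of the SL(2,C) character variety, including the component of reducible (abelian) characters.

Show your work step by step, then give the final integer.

In the torus knot group T(14,29), u^14 = v^29 is central, so an irreducible representation sends it to +I or -I (Schur).
This locks tr(u) to 2*cos(pi*alpha/14), alpha in 1..13, and tr(v) to 2*cos(pi*beta/29), beta in 1..28, on each component of irreducible characters.
The two central values (-1)^alpha I and (-1)^beta I must be the same matrix, so alpha and beta share a parity.
Enumerate parity-matched pairs: 7*14 odd-odd plus 6*14 even-even gives 182.
That is 182 components of irreducible characters, and with the reducible (abelian) component the total is 183.

183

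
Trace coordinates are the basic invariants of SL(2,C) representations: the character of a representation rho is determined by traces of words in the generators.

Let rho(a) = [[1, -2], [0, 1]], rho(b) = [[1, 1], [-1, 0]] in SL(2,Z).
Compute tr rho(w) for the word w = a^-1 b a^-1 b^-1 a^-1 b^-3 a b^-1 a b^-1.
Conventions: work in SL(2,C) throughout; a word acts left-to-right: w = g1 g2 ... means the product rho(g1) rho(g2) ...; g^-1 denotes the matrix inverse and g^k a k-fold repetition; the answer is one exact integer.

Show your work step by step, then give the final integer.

-5

rho(a^-1) = [[1, 2], [0, 1]]
... * rho(b) = [[1, 1], [-1, 0]]  ->  [[-1, 1], [-1, 0]]
... * rho(a^-1) = [[1, 2], [0, 1]]  ->  [[-1, -1], [-1, -2]]
... * rho(b^-1) = [[0, -1], [1, 1]]  ->  [[-1, 0], [-2, -1]]
... * rho(a^-1) = [[1, 2], [0, 1]]  ->  [[-1, -2], [-2, -5]]
... * rho(b^-1) = [[0, -1], [1, 1]]  ->  [[-2, -1], [-5, -3]]
... * rho(b^-1) = [[0, -1], [1, 1]]  ->  [[-1, 1], [-3, 2]]
... * rho(b^-1) = [[0, -1], [1, 1]]  ->  [[1, 2], [2, 5]]
... * rho(a) = [[1, -2], [0, 1]]  ->  [[1, 0], [2, 1]]
... * rho(b^-1) = [[0, -1], [1, 1]]  ->  [[0, -1], [1, -1]]
... * rho(a) = [[1, -2], [0, 1]]  ->  [[0, -1], [1, -3]]
... * rho(b^-1) = [[0, -1], [1, 1]]  ->  [[-1, -1], [-3, -4]]
tr = -1 + -4 = -5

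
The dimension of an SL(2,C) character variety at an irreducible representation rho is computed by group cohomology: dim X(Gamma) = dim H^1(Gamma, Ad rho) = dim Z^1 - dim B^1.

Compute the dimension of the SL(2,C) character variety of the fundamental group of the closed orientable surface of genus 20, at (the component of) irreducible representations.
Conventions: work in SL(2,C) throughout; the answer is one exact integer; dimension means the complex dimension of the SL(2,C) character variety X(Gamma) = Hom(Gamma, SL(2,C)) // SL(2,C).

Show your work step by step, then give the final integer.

114

pi_1 of the closed genus-20 surface has 40 generators bound by the single product-of-commutators relator.
A cocycle assigns one sl_2 vector per generator subject to the relator condition d_2(z) = 0: dim of the unconstrained space is 3*2g = 120.
At an irreducible rho, H^2 = coker(d_2) vanishes (Poincare duality: H^2 is dual to H^0 = invariants = 0), so d_2 is surjective onto sl_2 and dim Z^1 = 120 - 3 = 117.
Coboundaries contribute dim B^1 = 3 (injective at irreducible rho).
dim H^1 = 117 - 3 = 114 = dim X.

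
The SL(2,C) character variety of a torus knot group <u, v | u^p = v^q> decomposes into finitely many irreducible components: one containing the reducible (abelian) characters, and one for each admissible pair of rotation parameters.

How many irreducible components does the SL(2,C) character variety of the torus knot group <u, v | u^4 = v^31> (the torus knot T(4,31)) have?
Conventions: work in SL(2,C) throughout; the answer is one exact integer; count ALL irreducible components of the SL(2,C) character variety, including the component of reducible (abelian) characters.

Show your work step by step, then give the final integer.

46

Gamma = < u, v | u^4 = v^31 > (torus knot T(4,31)); the central element u^4 = v^31 acts as +I or -I in any irreducible SL(2,C) representation.
This locks tr(u) to 2*cos(pi*alpha/4), alpha in 1..3, and tr(v) to 2*cos(pi*beta/31), beta in 1..30, on each component of irreducible characters.
u^4 = (-1)^alpha I and v^31 = (-1)^beta I must agree, so alpha and beta have equal parity.
Counting: 2 odd alphas x 15 odd betas + 1 even alphas x 15 even betas = 30 + 15 = 45.
Total: 45 irreducible-character components + 1 reducible (abelian) component = 46.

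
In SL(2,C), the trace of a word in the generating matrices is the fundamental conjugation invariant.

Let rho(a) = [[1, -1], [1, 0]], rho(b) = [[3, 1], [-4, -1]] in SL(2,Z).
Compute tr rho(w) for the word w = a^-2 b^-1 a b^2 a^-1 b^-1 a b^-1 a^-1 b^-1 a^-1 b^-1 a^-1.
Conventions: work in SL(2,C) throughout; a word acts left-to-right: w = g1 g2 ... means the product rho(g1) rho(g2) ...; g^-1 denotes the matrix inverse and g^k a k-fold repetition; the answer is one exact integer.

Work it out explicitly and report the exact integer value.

rho(a^-1) = [[0, 1], [-1, 1]]
... * rho(a^-1) = [[0, 1], [-1, 1]]  ->  [[-1, 1], [-1, 0]]
... * rho(b^-1) = [[-1, -1], [4, 3]]  ->  [[5, 4], [1, 1]]
... * rho(a) = [[1, -1], [1, 0]]  ->  [[9, -5], [2, -1]]
... * rho(b) = [[3, 1], [-4, -1]]  ->  [[47, 14], [10, 3]]
... * rho(b) = [[3, 1], [-4, -1]]  ->  [[85, 33], [18, 7]]
... * rho(a^-1) = [[0, 1], [-1, 1]]  ->  [[-33, 118], [-7, 25]]
... * rho(b^-1) = [[-1, -1], [4, 3]]  ->  [[505, 387], [107, 82]]
... * rho(a) = [[1, -1], [1, 0]]  ->  [[892, -505], [189, -107]]
... * rho(b^-1) = [[-1, -1], [4, 3]]  ->  [[-2912, -2407], [-617, -510]]
... * rho(a^-1) = [[0, 1], [-1, 1]]  ->  [[2407, -5319], [510, -1127]]
... * rho(b^-1) = [[-1, -1], [4, 3]]  ->  [[-23683, -18364], [-5018, -3891]]
... * rho(a^-1) = [[0, 1], [-1, 1]]  ->  [[18364, -42047], [3891, -8909]]
... * rho(b^-1) = [[-1, -1], [4, 3]]  ->  [[-186552, -144505], [-39527, -30618]]
... * rho(a^-1) = [[0, 1], [-1, 1]]  ->  [[144505, -331057], [30618, -70145]]
tr = 144505 + -70145 = 74360

74360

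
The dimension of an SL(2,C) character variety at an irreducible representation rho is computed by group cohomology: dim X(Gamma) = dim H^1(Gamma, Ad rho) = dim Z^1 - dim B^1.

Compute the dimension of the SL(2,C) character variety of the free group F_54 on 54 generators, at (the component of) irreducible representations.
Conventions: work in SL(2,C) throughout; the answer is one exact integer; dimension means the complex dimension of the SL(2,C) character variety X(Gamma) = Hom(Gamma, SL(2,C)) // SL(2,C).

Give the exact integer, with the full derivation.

159

The free group F_54: 54 generators, no relators.
A cocycle picks one sl_2 vector per generator freely, giving dim Z^1 = 3*54 = 162.
At an irreducible rho the centralizer of the image in sl_2 is 0, so the coboundary map sl_2 -> Z^1 is injective: dim B^1 = 3.
Therefore dim X = 162 - 3 = 159.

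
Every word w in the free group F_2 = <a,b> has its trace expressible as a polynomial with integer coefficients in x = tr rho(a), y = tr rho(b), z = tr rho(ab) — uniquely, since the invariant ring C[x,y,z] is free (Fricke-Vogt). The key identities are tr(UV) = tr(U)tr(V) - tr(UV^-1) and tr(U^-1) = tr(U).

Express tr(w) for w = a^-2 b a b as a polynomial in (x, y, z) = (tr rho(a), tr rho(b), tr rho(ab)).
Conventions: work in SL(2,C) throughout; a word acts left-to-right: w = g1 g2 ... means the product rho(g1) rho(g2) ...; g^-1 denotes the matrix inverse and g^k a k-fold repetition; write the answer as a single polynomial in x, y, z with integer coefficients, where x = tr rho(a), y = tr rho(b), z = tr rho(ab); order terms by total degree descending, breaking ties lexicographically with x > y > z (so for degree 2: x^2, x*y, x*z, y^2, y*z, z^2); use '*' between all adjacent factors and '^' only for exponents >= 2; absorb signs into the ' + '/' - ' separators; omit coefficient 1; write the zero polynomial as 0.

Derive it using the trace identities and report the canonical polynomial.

x^2*y*z - x^3 - x*z^2 - y*z + 3*x

tr(b a b) = tr(b) * tr(a b) - tr(a) = y*z - x
tr(b a b a) = tr(a b) * tr(a b) - tr(1) = z^2 - 2
tr(b a b a^-1) = tr(b a b) * tr(a) - tr(b a b a) = x*y*z - x^2 - z^2 + 2
next, tr(a^-2 b a b) = tr(b a b a^-1) * tr(a) - tr(b a b) = x^2*y*z - x^3 - x*z^2 - y*z + 3*x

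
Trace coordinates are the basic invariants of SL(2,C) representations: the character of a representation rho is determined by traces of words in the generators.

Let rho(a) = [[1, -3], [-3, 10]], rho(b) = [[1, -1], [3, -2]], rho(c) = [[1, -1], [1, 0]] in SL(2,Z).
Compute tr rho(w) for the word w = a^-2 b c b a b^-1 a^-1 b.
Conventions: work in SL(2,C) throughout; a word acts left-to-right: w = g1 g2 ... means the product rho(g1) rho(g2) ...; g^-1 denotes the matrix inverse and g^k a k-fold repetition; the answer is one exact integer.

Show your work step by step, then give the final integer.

rho(a^-1) = [[10, 3], [3, 1]]
... * rho(a^-1) = [[10, 3], [3, 1]]  ->  [[109, 33], [33, 10]]
... * rho(b) = [[1, -1], [3, -2]]  ->  [[208, -175], [63, -53]]
... * rho(c) = [[1, -1], [1, 0]]  ->  [[33, -208], [10, -63]]
... * rho(b) = [[1, -1], [3, -2]]  ->  [[-591, 383], [-179, 116]]
... * rho(a) = [[1, -3], [-3, 10]]  ->  [[-1740, 5603], [-527, 1697]]
... * rho(b^-1) = [[-2, 1], [-3, 1]]  ->  [[-13329, 3863], [-4037, 1170]]
... * rho(a^-1) = [[10, 3], [3, 1]]  ->  [[-121701, -36124], [-36860, -10941]]
... * rho(b) = [[1, -1], [3, -2]]  ->  [[-230073, 193949], [-69683, 58742]]
tr = -230073 + 58742 = -171331

-171331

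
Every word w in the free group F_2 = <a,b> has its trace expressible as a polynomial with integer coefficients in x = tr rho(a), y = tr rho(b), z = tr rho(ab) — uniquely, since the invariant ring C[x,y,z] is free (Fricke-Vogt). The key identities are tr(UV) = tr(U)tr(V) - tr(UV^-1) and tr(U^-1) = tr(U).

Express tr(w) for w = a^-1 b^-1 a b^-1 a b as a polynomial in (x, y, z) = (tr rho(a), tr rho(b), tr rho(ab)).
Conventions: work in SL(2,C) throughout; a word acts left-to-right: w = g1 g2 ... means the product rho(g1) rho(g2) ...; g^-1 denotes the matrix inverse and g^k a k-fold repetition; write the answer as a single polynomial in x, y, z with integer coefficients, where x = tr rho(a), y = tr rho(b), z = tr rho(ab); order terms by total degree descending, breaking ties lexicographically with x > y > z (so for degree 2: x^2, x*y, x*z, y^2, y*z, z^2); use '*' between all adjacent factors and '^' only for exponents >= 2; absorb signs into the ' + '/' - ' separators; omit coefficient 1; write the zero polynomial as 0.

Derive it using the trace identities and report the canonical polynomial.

tr(b^2 a) = tr(b)*tr(a b) - tr(a)  (reduce the b square) = y*z - x
so tr(b^2) = tr(b)*tr(b) - tr(1)  (reduce the b square) = y^2 - 2
so tr(a b^2 a) = tr(a)*tr(b^2 a) - tr(b^2)  (reduce the a square) = x*y*z - x^2 - y^2 + 2
tr(a b a b) = tr(a b)*tr(a b) - tr(1)  (split on a) = z^2 - 2
tr(a b a) = tr(a)*tr(b a) - tr(b)  (reduce the a square) = x*z - y
so tr(a b^2 a b) = tr(b)*tr(a b a b) - tr(a b a)  (reduce the b square) = y*z^2 - x*z - y
tr(b a b^-1 a b) = tr(a b^2 a)*tr(b) - tr(a b^2 a b)  (eliminate b^-1) = x*y^2*z - x^2*y - y^3 - y*z^2 + x*z + 3*y
tr(a b a b a) = tr(a)*tr(b a b a) - tr(b a b)  (reduce the a square) = x*z^2 - y*z - x
tr(a b a b a b) = tr(a b)*tr(a b a b) - tr(a^-1 b^-1)  (split on a) = z^3 - 3*z
tr(b a b^-1 a b a) = tr(a b a b a)*tr(b) - tr(a b a b a b)  (eliminate b^-1) = x*y*z^2 - y^2*z - z^3 - x*y + 3*z
reduce: tr(a b^-1 a b a^-1 b) = tr(b a b^-1 a b)*tr(a) - tr(b a b^-1 a b a)  (eliminate a^-1) = x^2*y^2*z - x^3*y - x*y^3 - 2*x*y*z^2 + x^2*z + y^2*z + z^3 + 4*x*y - 3*z
tr(a^-1 b^-1 a b^-1 a b) = tr(a b^-1 a b a^-1)*tr(b) - tr(a b^-1 a b a^-1 b)  (eliminate b^-1) = -x^2*y^2*z + x^3*y + x*y^3 + 2*x*y*z^2 - x^2*z - y^2*z - z^3 - 3*x*y + 3*z

-x^2*y^2*z + x^3*y + x*y^3 + 2*x*y*z^2 - x^2*z - y^2*z - z^3 - 3*x*y + 3*z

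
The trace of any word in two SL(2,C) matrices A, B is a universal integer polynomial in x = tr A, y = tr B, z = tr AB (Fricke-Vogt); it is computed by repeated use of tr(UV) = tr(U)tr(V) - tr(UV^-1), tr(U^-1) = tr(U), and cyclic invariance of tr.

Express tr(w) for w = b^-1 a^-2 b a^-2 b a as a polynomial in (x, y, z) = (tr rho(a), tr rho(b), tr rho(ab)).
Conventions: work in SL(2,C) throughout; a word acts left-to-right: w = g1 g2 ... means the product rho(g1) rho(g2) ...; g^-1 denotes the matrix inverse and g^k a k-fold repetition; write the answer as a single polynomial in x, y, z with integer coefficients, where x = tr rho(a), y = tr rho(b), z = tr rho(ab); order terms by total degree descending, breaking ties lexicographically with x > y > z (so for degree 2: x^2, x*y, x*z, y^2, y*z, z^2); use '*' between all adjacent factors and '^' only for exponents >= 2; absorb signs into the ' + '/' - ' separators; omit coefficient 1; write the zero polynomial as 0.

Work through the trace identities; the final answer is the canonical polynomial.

-x^4*y^2*z + x^5*y + x^3*y^3 + 2*x^3*y*z^2 - x^4*z - x^2*z^3 - 4*x^3*y - x*y^3 - x*y*z^2 + 3*x^2*z + 2*x*y + z

trace(b^2) = trace(b) trace(b) - trace(1)   [square of b] = y^2 - 2
reduce: trace(b^2 a) = trace(b) trace(a b) - trace(a)   [square of b] = y*z - x
trace(a^-1 b^2) = trace(b^2) trace(a) - trace(b^2 a)   [inverse elimination on a] = x*y^2 - y*z - x
reduce: trace(b a^-2 b) = trace(a^-1 b^2) trace(a) - trace(a^-1 b^2 a)   [inverse elimination on a] = x^2*y^2 - x*y*z - x^2 - y^2 + 2
trace(b a b a) = trace(a b) trace(a b) - trace(1)   [split at a repeated a] = z^2 - 2
trace(b a b a^-1) = trace(b a b) trace(a) - trace(b a b a)   [inverse elimination on a] = x*y*z - x^2 - z^2 + 2
trace(b a^-2 b a) = trace(b a b a^-1) trace(a) - trace(b a b)   [inverse elimination on a] = x^2*y*z - x^3 - x*z^2 - y*z + 3*x
trace(a^-1 b a^-2 b) = trace(b a^-2 b) trace(a) - trace(b a^-2 b a)   [inverse elimination on a] = x^3*y^2 - 2*x^2*y*z - x*y^2 + x*z^2 + y*z - x
trace(b^2 a b) = trace(b) trace(b a b) - trace(b a)   [square of b] = y^2*z - x*y - z
reduce: trace(a b a) = trace(a) trace(b a) - trace(b)   [square of a] = x*z - y
so trace(b^2 a b a) = trace(b) trace(a b a b) - trace(a b a)   [square of b] = y*z^2 - x*z - y
so trace(a^-1 b^2 a b) = trace(b^2 a b) trace(a) - trace(b^2 a b a)   [inverse elimination on a] = x*y^2*z - x^2*y - y*z^2 + y
trace(b a b a^-2 b) = trace(a^-1 b^2 a b) trace(a) - trace(a^-1 b^2 a b a)   [inverse elimination on a] = x^2*y^2*z - x^3*y - x*y*z^2 - y^2*z + 2*x*y + z
reduce: trace(b a b a b a) = trace(b a b a) trace(b a) - trace(a b)   [split at a repeated b] = z^3 - 3*z
so trace(a^-1 b a b a b) = trace(b a b a b) trace(a) - trace(b a b a b a)   [inverse elimination on a] = x*y*z^2 - x^2*z - z^3 - x*y + 3*z
so trace(b a b a^-2 b a) = trace(a^-1 b a b a b) trace(a) - trace(a^-1 b a b a b a)   [inverse elimination on a] = x^2*y*z^2 - x^3*z - x*z^3 - x^2*y - y*z^2 + 4*x*z + y
reduce: trace(a^-1 b a b a^-2 b) = trace(b a b a^-2 b) trace(a) - trace(b a b a^-2 b a)   [inverse elimination on a] = x^3*y^2*z - x^4*y - 2*x^2*y*z^2 + x^3*z - x*y^2*z + x*z^3 + 3*x^2*y + y*z^2 - 3*x*z - y
so trace(a^-2 b a^-2 b a b) = trace(a^-1 b a b a^-2 b) trace(a) - trace(a^-1 b a b a^-2 b a)   [inverse elimination on a] = x^4*y^2*z - x^5*y - 2*x^3*y*z^2 + x^4*z - 2*x^2*y^2*z + x^2*z^3 + 4*x^3*y + 2*x*y*z^2 - 3*x^2*z + y^2*z - 3*x*y - z
reduce: trace(b^-1 a^-2 b a^-2 b a) = trace(a^-2 b a^-2 b a) trace(b) - trace(a^-2 b a^-2 b a b)   [inverse elimination on b] = -x^4*y^2*z + x^5*y + x^3*y^3 + 2*x^3*y*z^2 - x^4*z - x^2*z^3 - 4*x^3*y - x*y^3 - x*y*z^2 + 3*x^2*z + 2*x*y + z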